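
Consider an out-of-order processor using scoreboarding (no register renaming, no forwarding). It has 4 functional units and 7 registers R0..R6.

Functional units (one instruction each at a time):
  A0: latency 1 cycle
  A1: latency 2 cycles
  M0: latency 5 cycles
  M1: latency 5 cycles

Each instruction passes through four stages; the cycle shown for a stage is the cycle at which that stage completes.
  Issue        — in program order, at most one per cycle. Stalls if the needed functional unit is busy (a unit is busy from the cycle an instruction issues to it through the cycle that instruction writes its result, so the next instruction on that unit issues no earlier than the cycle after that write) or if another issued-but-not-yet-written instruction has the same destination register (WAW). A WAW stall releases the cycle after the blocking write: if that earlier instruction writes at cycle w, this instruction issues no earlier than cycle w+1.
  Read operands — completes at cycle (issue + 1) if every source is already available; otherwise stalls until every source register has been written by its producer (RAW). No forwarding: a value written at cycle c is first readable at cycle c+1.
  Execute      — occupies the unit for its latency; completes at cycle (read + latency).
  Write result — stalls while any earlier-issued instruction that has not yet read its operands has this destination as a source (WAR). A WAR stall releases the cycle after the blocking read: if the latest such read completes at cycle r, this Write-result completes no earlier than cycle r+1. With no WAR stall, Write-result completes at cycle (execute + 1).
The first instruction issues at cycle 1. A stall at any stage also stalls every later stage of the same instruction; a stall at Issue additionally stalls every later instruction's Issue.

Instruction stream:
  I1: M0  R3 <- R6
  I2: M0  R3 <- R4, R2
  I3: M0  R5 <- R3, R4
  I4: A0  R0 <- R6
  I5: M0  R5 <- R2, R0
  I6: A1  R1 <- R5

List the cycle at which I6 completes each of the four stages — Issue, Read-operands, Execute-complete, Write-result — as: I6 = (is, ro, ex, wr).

I6 = (26, 33, 35, 36)

t=1  I1 issues→M0
t=2  I1 reads
t=7  I1 exec-done
t=8  I1 writes R3
t=9  I2 issues→M0
t=10  I2 reads
t=15  I2 exec-done
t=16  I2 writes R3
t=17  I3 issues→M0
t=18  I3 reads, I4 issues→A0
t=19  I4 reads
t=20  I4 exec-done
t=21  I4 writes R0
t=23  I3 exec-done
t=24  I3 writes R5
t=25  I5 issues→M0
t=26  I5 reads, I6 issues→A1
t=31  I5 exec-done
t=32  I5 writes R5
t=33  I6 reads
t=35  I6 exec-done
t=36  I6 writes R1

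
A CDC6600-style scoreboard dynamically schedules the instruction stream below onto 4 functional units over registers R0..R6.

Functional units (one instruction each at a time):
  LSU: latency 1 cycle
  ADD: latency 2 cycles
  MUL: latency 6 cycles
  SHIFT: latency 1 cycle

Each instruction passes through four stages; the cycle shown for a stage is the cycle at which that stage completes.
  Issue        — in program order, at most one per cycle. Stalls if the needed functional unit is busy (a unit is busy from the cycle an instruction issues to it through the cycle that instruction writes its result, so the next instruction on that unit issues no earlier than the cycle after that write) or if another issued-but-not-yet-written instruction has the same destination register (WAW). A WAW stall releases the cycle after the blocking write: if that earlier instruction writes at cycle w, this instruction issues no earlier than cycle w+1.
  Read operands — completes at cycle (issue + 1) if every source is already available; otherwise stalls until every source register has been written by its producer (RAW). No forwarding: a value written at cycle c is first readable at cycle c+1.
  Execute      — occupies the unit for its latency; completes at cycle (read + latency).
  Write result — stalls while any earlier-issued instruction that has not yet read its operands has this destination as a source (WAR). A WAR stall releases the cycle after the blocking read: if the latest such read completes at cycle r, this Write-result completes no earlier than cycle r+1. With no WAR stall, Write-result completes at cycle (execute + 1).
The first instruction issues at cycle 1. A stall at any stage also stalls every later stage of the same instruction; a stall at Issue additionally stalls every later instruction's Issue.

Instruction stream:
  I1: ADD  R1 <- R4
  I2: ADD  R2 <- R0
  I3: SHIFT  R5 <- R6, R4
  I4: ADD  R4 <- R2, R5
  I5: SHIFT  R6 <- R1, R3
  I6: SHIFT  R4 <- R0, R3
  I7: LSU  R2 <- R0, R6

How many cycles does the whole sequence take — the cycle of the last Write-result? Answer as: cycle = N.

1) issue 1, read 2, done 4, write 5
2) issue 6, read 7, done 9, write 10  <struct: ADD busy until I1 writes@5>
3) issue 7, read 8, done 9, write 10
4) issue 11, read 12, done 14, write 15  <struct: ADD busy until I2 writes@10>
5) issue 12, read 13, done 14, write 15
6) issue 16, read 17, done 18, write 19  <struct: SHIFT busy until I5 writes@15>
7) issue 17, read 18, done 19, write 20

cycle = 20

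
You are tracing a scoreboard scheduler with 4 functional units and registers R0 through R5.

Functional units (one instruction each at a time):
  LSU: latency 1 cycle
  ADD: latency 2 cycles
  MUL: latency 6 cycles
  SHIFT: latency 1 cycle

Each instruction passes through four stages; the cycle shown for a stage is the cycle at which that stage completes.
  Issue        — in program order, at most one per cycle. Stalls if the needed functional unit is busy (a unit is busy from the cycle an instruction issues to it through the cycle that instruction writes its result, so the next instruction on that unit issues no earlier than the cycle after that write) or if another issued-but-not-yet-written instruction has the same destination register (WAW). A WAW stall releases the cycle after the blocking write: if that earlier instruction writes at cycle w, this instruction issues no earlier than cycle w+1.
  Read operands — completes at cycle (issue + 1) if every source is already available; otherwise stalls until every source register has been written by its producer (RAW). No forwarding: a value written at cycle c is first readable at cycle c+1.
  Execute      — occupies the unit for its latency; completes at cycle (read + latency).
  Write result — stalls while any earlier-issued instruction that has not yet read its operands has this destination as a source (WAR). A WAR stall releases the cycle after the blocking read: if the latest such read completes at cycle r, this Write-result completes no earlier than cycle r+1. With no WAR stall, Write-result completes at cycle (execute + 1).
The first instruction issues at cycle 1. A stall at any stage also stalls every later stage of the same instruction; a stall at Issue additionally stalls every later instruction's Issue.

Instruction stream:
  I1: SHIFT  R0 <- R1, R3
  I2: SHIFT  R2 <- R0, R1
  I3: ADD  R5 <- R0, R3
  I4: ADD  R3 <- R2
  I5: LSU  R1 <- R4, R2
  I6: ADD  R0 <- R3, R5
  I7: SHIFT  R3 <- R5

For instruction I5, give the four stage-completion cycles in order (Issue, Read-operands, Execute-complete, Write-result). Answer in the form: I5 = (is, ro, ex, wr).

[1] I1 dispatched to SHIFT
[2] I1 operands ready
[3] I1 complete
[4] R0←I1
[5] I2 dispatched to SHIFT
[6] I2 operands ready | I3 dispatched to ADD
[7] I2 complete | I3 operands ready
[8] R2←I2
[9] I3 complete
[10] R5←I3
[11] I4 dispatched to ADD
[12] I4 operands ready | I5 dispatched to LSU
[13] I5 operands ready
[14] I4 complete | I5 complete
[15] R3←I4 | R1←I5
[16] I6 dispatched to ADD
[17] I6 operands ready | I7 dispatched to SHIFT
[18] I7 operands ready
[19] I6 complete | I7 complete
[20] R0←I6 | R3←I7

I5 = (12, 13, 14, 15)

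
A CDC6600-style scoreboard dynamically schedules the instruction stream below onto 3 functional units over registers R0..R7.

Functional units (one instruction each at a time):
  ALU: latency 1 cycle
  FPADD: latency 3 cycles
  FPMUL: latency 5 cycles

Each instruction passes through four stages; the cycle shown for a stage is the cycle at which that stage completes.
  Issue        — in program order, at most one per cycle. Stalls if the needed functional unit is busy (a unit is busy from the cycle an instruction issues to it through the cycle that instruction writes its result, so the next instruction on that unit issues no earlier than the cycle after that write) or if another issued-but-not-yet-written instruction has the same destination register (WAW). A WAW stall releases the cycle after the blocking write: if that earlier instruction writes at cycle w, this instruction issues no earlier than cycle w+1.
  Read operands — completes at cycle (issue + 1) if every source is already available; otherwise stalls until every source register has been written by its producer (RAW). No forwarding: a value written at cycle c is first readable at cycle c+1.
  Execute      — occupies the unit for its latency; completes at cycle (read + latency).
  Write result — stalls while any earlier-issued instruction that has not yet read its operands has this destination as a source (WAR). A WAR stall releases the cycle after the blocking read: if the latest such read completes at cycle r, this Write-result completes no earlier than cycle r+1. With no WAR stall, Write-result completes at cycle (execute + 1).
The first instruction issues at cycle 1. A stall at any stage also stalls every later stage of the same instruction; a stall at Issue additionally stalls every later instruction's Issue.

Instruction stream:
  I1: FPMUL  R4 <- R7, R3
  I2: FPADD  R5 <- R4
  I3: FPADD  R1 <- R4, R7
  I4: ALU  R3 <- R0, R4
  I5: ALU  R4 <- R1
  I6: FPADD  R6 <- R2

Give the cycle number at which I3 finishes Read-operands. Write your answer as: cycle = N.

cycle = 15

I1 -> (1, 2, 7, 8)
I2 -> (2, 9, 12, 13)  // RAW R4: wait I1 write@8
I3 -> (14, 15, 18, 19)  // struct: FPADD busy until I2 writes@13
I4 -> (15, 16, 17, 18)
I5 -> (19, 20, 21, 22)  // struct: ALU busy until I4 writes@18
I6 -> (20, 21, 24, 25)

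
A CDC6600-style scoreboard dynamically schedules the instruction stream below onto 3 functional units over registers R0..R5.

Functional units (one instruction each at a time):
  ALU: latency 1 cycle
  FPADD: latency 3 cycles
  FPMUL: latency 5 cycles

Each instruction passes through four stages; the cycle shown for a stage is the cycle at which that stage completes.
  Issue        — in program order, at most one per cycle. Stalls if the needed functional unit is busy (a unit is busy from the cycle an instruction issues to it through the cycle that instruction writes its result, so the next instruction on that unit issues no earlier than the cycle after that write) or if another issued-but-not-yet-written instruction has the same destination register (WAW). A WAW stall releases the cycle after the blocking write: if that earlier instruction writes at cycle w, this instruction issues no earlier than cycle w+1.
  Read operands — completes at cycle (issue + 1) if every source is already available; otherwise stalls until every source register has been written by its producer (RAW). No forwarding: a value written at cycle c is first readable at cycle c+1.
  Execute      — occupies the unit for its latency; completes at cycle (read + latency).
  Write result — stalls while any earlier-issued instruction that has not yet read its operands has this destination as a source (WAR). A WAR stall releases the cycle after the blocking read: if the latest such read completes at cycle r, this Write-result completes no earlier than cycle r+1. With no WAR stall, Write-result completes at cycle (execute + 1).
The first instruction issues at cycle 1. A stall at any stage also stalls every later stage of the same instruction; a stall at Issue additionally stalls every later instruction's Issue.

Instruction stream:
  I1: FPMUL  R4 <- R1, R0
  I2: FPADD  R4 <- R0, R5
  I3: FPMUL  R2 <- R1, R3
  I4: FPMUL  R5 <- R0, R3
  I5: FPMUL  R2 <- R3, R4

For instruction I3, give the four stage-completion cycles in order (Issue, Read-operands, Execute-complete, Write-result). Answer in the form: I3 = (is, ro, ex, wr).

I1: IS=1 RO=2 EX=7 WR=8
I2: IS=9 RO=10 EX=13 WR=14  [WAW R4: wait I1 write@8]
I3: IS=10 RO=11 EX=16 WR=17
I4: IS=18 RO=19 EX=24 WR=25  [struct: FPMUL busy until I3 writes@17]
I5: IS=26 RO=27 EX=32 WR=33  [struct: FPMUL busy until I4 writes@25]

I3 = (10, 11, 16, 17)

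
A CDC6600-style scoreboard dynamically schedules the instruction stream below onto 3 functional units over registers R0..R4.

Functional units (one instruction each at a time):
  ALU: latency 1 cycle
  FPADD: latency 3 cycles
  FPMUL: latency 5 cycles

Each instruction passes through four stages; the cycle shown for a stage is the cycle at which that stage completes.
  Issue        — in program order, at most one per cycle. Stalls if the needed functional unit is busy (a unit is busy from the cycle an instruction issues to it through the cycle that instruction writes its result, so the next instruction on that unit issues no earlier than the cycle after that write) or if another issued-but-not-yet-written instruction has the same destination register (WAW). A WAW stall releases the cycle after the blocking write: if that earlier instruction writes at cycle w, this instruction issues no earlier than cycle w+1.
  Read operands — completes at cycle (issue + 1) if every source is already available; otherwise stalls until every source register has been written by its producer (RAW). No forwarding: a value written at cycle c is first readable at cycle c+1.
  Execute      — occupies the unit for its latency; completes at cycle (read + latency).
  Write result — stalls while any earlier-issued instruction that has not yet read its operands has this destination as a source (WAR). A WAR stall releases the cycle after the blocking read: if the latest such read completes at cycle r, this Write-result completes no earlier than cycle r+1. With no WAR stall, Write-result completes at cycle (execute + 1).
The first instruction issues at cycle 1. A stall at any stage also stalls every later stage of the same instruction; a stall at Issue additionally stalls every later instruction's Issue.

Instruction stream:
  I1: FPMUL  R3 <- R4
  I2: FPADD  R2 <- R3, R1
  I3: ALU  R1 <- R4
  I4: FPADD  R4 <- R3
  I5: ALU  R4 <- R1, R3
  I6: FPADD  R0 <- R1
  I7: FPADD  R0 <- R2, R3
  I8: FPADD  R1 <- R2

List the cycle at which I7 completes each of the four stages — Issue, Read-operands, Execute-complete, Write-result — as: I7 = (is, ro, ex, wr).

cycle 1: I1→FPMUL
cycle 2: I1 RO, I2→FPADD
cycle 3: I3→ALU
cycle 4: I3 RO
cycle 5: I3 EX
cycle 7: I1 EX
cycle 8: I1 WR R3
cycle 9: I2 RO
cycle 10: I3 WR R1
cycle 12: I2 EX
cycle 13: I2 WR R2
cycle 14: I4→FPADD
cycle 15: I4 RO
cycle 18: I4 EX
cycle 19: I4 WR R4
cycle 20: I5→ALU
cycle 21: I5 RO, I6→FPADD
cycle 22: I5 EX, I6 RO
cycle 23: I5 WR R4
cycle 25: I6 EX
cycle 26: I6 WR R0
cycle 27: I7→FPADD
cycle 28: I7 RO
cycle 31: I7 EX
cycle 32: I7 WR R0
cycle 33: I8→FPADD
cycle 34: I8 RO
cycle 37: I8 EX
cycle 38: I8 WR R1

I7 = (27, 28, 31, 32)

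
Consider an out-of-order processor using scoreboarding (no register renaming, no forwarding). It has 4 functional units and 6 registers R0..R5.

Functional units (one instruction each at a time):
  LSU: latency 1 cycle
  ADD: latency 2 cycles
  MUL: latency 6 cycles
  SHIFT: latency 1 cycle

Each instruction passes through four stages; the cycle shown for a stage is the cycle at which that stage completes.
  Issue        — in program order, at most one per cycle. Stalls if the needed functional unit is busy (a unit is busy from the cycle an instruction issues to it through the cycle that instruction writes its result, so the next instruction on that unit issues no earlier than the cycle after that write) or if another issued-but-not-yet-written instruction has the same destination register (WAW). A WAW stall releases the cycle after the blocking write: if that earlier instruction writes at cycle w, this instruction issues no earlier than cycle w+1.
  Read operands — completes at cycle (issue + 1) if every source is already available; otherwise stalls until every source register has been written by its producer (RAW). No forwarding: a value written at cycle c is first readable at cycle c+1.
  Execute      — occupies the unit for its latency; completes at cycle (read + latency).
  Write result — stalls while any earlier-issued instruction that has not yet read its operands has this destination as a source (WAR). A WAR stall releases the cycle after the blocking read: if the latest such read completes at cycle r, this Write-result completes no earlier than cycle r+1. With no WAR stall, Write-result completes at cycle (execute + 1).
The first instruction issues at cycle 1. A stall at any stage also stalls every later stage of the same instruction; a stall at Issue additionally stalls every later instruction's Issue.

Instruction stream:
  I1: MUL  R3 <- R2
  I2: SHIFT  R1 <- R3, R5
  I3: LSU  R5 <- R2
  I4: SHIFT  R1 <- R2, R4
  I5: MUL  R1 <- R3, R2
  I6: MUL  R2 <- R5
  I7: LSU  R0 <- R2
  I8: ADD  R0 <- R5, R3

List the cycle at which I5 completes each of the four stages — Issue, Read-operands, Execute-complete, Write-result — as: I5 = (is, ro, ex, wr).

I5 = (17, 18, 24, 25)

I1: IS=1 RO=2 EX=8 WR=9
I2: IS=2 RO=10 EX=11 WR=12  [RAW R3: wait I1 write@9]
I3: IS=3 RO=4 EX=5 WR=11  [WAR R5: wait I2 read@10]
I4: IS=13 RO=14 EX=15 WR=16  [struct: SHIFT busy until I2 writes@12]
I5: IS=17 RO=18 EX=24 WR=25  [WAW R1: wait I4 write@16]
I6: IS=26 RO=27 EX=33 WR=34  [struct: MUL busy until I5 writes@25]
I7: IS=27 RO=35 EX=36 WR=37  [RAW R2: wait I6 write@34]
I8: IS=38 RO=39 EX=41 WR=42  [WAW R0: wait I7 write@37]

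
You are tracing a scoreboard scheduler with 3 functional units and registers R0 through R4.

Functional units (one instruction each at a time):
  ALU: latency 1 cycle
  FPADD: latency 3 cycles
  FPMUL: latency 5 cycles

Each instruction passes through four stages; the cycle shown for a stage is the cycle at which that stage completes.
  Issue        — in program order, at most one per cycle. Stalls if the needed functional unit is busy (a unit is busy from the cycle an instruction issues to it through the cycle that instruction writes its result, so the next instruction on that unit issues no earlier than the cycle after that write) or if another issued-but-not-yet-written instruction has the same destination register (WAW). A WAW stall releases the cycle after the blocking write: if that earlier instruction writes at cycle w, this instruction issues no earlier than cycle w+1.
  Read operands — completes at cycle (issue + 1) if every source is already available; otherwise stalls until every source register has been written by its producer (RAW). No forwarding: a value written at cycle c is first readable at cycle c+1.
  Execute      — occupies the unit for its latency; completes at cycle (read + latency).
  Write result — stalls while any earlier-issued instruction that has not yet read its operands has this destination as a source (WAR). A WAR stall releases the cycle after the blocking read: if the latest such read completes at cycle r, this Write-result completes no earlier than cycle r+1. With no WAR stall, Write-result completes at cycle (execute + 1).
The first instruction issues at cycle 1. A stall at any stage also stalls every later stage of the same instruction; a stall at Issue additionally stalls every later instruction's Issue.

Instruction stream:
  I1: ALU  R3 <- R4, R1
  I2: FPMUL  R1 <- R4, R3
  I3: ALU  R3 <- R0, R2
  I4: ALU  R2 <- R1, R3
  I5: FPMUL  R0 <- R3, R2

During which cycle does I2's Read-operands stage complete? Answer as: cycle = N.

c1: I1 issues→ALU
c2: I1 reads · I2 issues→FPMUL
c3: I1 exec-done
c4: I1 writes R3
c5: I2 reads · I3 issues→ALU
c6: I3 reads
c7: I3 exec-done
c8: I3 writes R3
c9: I4 issues→ALU
c10: I2 exec-done
c11: I2 writes R1
c12: I4 reads · I5 issues→FPMUL
c13: I4 exec-done
c14: I4 writes R2
c15: I5 reads
c20: I5 exec-done
c21: I5 writes R0

cycle = 5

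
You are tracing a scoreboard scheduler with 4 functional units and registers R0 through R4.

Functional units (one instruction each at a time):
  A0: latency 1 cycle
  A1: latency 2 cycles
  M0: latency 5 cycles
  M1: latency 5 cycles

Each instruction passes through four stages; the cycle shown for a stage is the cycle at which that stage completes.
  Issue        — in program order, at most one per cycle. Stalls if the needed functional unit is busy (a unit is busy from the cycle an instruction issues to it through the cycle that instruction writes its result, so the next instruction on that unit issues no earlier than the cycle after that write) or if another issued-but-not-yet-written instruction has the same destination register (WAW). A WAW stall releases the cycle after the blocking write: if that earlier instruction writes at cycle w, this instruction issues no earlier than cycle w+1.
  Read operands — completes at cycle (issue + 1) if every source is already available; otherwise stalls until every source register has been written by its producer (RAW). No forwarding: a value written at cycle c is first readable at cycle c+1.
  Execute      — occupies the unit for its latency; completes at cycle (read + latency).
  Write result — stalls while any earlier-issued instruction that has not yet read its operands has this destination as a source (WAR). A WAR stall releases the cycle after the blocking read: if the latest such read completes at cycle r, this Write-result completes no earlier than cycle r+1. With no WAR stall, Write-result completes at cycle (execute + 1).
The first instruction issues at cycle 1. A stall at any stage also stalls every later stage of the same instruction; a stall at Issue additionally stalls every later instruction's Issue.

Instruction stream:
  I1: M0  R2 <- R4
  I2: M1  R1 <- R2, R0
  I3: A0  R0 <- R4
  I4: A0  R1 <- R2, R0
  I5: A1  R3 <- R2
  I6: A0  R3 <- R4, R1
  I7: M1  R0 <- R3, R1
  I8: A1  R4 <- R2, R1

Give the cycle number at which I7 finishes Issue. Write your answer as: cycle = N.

t=1  I1 dispatched to M0
t=2  I1 operands ready · I2 dispatched to M1
t=3  I3 dispatched to A0
t=4  I3 operands ready
t=5  I3 complete
t=7  I1 complete
t=8  R2←I1
t=9  I2 operands ready
t=10  R0←I3
t=14  I2 complete
t=15  R1←I2
t=16  I4 dispatched to A0
t=17  I4 operands ready · I5 dispatched to A1
t=18  I4 complete · I5 operands ready
t=19  R1←I4
t=20  I5 complete
t=21  R3←I5
t=22  I6 dispatched to A0
t=23  I6 operands ready · I7 dispatched to M1
t=24  I6 complete · I8 dispatched to A1
t=25  R3←I6 · I8 operands ready
t=26  I7 operands ready
t=27  I8 complete
t=28  R4←I8
t=31  I7 complete
t=32  R0←I7

cycle = 23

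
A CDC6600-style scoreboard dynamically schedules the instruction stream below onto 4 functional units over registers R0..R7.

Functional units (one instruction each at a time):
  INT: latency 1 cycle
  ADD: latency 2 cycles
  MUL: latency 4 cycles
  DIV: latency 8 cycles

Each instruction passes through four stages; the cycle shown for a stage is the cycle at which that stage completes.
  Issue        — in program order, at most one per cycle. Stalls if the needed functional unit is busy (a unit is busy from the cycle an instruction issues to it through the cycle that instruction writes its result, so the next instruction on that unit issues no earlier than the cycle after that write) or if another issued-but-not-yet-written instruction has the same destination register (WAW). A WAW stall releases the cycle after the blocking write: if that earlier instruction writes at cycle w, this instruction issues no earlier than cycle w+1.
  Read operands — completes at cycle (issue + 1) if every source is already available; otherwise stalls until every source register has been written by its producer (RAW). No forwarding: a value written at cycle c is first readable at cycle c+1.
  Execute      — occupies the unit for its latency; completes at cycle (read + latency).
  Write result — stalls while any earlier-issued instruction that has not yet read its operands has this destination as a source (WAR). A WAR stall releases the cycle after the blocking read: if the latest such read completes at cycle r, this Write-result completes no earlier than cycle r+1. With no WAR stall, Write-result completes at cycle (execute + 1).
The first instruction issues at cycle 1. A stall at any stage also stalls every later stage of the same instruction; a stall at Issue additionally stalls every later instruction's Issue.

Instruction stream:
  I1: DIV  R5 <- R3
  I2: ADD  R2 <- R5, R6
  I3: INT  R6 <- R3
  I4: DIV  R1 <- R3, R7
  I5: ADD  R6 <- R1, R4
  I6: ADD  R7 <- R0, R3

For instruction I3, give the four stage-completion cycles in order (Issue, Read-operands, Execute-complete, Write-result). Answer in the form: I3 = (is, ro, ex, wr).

[1] I1→DIV
[2] I1 RO · I2→ADD
[3] I3→INT
[4] I3 RO
[5] I3 EX
[10] I1 EX
[11] I1 WR R5
[12] I2 RO · I4→DIV
[13] I3 WR R6 · I4 RO
[14] I2 EX
[15] I2 WR R2
[16] I5→ADD
[21] I4 EX
[22] I4 WR R1
[23] I5 RO
[25] I5 EX
[26] I5 WR R6
[27] I6→ADD
[28] I6 RO
[30] I6 EX
[31] I6 WR R7

I3 = (3, 4, 5, 13)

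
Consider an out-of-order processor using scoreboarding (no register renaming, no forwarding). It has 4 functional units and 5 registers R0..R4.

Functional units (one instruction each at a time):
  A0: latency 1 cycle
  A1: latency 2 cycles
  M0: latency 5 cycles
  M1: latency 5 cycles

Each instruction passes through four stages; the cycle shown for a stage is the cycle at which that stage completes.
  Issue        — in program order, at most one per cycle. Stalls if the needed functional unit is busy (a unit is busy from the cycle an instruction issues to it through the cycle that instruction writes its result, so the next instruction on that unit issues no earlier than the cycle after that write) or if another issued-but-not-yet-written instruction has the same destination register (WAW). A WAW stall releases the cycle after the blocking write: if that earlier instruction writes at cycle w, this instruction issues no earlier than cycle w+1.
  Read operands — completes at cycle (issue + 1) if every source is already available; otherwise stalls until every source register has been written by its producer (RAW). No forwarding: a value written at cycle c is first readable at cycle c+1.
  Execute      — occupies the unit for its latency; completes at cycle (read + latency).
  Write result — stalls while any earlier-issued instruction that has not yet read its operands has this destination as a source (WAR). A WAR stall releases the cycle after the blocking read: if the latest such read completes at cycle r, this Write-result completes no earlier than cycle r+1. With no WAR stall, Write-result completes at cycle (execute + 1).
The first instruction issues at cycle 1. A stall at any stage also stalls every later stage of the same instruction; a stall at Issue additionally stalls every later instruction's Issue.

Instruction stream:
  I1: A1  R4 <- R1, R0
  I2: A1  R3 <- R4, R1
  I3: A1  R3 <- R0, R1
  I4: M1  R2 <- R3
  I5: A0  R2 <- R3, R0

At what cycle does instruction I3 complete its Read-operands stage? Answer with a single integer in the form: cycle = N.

t=1  I1 issues→A1
t=2  I1 reads
t=4  I1 exec-done
t=5  I1 writes R4
t=6  I2 issues→A1
t=7  I2 reads
t=9  I2 exec-done
t=10  I2 writes R3
t=11  I3 issues→A1
t=12  I3 reads | I4 issues→M1
t=14  I3 exec-done
t=15  I3 writes R3
t=16  I4 reads
t=21  I4 exec-done
t=22  I4 writes R2
t=23  I5 issues→A0
t=24  I5 reads
t=25  I5 exec-done
t=26  I5 writes R2

cycle = 12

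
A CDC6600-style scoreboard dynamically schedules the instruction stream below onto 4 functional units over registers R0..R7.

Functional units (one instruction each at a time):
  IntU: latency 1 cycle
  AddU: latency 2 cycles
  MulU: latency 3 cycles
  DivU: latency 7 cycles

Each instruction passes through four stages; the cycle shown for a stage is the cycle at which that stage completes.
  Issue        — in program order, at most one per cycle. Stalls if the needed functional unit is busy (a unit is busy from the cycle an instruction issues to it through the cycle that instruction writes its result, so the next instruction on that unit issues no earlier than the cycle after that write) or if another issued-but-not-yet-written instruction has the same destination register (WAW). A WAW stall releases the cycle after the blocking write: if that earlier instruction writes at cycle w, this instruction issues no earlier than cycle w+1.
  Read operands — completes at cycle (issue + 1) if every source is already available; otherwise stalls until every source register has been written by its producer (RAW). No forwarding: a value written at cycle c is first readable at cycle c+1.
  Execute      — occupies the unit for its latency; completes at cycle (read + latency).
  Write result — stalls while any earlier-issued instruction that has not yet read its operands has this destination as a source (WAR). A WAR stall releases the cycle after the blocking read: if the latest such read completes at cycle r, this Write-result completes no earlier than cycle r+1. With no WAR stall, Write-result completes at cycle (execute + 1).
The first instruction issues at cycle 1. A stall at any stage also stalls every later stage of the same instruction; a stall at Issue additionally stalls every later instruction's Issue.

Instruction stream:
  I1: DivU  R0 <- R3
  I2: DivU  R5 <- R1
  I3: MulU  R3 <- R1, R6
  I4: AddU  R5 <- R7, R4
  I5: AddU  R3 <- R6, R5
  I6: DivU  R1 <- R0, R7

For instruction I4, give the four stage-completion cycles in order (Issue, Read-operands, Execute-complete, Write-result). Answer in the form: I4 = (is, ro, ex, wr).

I4 = (21, 22, 24, 25)

I1  is:1  ro:2  ex:9  wr:10
I2  is:11  ro:12  ex:19  wr:20  — struct: DivU busy until I1 writes@10
I3  is:12  ro:13  ex:16  wr:17
I4  is:21  ro:22  ex:24  wr:25  — WAW R5: wait I2 write@20
I5  is:26  ro:27  ex:29  wr:30  — struct: AddU busy until I4 writes@25
I6  is:27  ro:28  ex:35  wr:36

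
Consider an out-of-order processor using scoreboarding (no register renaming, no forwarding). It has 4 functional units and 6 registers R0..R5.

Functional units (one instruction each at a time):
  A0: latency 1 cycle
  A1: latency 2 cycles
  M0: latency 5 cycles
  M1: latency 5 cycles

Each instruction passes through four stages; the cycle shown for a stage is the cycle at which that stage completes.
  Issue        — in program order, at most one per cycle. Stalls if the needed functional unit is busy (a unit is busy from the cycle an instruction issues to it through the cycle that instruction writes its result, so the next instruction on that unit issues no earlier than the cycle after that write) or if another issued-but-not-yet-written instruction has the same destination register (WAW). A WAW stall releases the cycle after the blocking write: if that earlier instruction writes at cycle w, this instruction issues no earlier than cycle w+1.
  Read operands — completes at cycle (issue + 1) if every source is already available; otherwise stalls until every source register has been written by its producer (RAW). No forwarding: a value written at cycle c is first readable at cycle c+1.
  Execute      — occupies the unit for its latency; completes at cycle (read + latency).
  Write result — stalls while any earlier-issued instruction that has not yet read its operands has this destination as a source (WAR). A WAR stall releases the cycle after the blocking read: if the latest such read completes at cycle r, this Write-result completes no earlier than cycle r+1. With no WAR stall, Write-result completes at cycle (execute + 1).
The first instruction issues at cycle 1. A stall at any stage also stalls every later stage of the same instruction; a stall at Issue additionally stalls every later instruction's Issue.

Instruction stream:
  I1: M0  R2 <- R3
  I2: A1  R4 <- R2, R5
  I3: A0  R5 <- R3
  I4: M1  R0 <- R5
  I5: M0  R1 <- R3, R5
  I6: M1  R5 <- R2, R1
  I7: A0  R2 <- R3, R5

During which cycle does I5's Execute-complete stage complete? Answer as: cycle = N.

cycle = 16

  I1 | 1 | 2 | 7 | 8
  I2 | 2 | 9 | 11 | 12   RAW R2: wait I1 write@8
  I3 | 3 | 4 | 5 | 10   WAR R5: wait I2 read@9
  I4 | 4 | 11 | 16 | 17   RAW R5: wait I3 write@10
  I5 | 9 | 11 | 16 | 17   struct: M0 busy until I1 writes@8 · RAW R5: wait I3 write@10
  I6 | 18 | 19 | 24 | 25   struct: M1 busy until I4 writes@17
  I7 | 19 | 26 | 27 | 28   RAW R5: wait I6 write@25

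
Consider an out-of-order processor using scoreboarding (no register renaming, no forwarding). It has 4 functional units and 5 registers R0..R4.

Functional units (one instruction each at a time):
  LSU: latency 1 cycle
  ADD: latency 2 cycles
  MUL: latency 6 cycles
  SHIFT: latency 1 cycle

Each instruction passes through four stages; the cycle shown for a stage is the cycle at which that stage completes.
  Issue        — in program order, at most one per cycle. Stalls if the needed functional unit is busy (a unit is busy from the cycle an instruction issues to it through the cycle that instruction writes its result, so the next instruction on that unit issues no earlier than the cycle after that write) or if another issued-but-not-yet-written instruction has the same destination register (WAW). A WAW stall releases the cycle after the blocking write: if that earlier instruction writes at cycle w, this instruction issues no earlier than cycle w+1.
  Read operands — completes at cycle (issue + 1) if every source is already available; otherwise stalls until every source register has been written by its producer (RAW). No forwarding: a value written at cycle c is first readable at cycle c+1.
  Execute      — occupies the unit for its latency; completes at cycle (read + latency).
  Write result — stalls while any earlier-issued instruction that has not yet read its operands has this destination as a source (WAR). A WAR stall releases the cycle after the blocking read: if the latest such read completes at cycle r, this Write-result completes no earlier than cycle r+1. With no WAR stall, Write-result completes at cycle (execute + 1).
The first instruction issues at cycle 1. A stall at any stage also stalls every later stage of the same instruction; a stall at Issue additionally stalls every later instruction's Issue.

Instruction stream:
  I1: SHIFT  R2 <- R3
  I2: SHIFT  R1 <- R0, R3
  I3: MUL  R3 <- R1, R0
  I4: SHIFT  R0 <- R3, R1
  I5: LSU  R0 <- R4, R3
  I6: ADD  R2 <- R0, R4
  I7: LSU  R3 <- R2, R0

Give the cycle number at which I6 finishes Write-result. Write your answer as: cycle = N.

[I1] 1/2/3/4
[I2] 5/6/7/8  (struct: SHIFT busy until I1 writes@4)
[I3] 6/9/15/16  (RAW R1: wait I2 write@8)
[I4] 9/17/18/19  (struct: SHIFT busy until I2 writes@8; RAW R3: wait I3 write@16)
[I5] 20/21/22/23  (WAW R0: wait I4 write@19)
[I6] 21/24/26/27  (RAW R0: wait I5 write@23)
[I7] 24/28/29/30  (struct: LSU busy until I5 writes@23; RAW R2: wait I6 write@27)

cycle = 27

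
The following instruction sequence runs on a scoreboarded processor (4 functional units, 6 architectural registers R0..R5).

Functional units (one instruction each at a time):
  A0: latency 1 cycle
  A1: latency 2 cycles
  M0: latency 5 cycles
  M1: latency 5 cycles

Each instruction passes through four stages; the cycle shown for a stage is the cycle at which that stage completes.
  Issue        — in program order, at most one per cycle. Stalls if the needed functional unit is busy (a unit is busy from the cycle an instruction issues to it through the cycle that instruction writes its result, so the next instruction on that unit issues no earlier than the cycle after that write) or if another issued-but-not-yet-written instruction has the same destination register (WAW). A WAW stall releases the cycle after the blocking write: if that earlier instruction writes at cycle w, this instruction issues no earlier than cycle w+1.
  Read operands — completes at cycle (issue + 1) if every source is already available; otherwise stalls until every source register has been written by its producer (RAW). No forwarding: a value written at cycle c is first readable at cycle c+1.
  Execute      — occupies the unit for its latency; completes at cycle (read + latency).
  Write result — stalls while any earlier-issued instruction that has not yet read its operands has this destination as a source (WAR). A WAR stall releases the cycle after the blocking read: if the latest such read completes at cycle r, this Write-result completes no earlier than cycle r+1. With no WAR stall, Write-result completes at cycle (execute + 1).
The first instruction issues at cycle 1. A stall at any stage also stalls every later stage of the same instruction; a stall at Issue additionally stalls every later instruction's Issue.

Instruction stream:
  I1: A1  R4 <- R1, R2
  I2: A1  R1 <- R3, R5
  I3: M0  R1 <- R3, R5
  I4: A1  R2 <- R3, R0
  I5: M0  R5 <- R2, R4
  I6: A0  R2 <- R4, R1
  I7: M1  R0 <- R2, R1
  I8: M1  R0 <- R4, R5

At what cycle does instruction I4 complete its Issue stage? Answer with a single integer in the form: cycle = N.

I1  is:1  ro:2  ex:4  wr:5
I2  is:6  ro:7  ex:9  wr:10  — struct: A1 busy until I1 writes@5
I3  is:11  ro:12  ex:17  wr:18  — WAW R1: wait I2 write@10
I4  is:12  ro:13  ex:15  wr:16
I5  is:19  ro:20  ex:25  wr:26  — struct: M0 busy until I3 writes@18
I6  is:20  ro:21  ex:22  wr:23
I7  is:21  ro:24  ex:29  wr:30  — RAW R2: wait I6 write@23
I8  is:31  ro:32  ex:37  wr:38  — struct: M1 busy until I7 writes@30

cycle = 12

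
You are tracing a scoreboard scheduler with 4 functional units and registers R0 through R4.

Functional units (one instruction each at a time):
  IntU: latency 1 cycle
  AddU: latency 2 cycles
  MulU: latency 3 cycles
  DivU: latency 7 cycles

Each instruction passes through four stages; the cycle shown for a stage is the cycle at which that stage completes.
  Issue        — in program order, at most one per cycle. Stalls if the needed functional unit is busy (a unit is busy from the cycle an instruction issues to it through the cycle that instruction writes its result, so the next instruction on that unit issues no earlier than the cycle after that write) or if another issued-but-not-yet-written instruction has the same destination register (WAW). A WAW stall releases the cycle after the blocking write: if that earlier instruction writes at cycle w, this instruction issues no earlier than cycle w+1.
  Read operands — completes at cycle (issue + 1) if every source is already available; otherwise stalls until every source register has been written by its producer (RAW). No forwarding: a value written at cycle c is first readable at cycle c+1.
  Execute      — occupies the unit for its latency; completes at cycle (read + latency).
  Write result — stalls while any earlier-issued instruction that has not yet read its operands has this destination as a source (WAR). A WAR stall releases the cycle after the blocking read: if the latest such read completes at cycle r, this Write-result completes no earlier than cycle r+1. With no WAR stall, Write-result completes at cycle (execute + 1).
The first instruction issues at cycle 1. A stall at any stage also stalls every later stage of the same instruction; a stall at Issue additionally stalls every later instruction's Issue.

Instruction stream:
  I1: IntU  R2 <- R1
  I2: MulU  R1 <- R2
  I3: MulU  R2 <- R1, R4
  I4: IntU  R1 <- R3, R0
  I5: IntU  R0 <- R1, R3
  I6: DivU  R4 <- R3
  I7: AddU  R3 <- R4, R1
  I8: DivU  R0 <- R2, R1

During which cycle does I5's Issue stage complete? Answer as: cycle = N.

cycle = 15

c1: I1 dispatched to IntU
c2: I1 operands ready, I2 dispatched to MulU
c3: I1 complete
c4: R2←I1
c5: I2 operands ready
c8: I2 complete
c9: R1←I2
c10: I3 dispatched to MulU
c11: I3 operands ready, I4 dispatched to IntU
c12: I4 operands ready
c13: I4 complete
c14: I3 complete, R1←I4
c15: R2←I3, I5 dispatched to IntU
c16: I5 operands ready, I6 dispatched to DivU
c17: I5 complete, I6 operands ready, I7 dispatched to AddU
c18: R0←I5
c24: I6 complete
c25: R4←I6
c26: I7 operands ready, I8 dispatched to DivU
c27: I8 operands ready
c28: I7 complete
c29: R3←I7
c34: I8 complete
c35: R0←I8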